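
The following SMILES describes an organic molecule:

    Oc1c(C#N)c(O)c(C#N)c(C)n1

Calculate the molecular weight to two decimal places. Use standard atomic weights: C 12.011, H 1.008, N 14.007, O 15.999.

First, the molecular formula is C8H5N3O2 (counting implicit H from valence).
  C: 8 × 12.011 = 96.088
  H: 5 × 1.008 = 5.040
  N: 3 × 14.007 = 42.021
  O: 2 × 15.999 = 31.998
Sum: 8×12.011 + 5×1.008 + 3×14.007 + 2×15.999 = 175.147 → 175.15 g/mol.

175.15 g/mol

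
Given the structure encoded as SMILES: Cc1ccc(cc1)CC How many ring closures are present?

In SMILES, each pair of matching ring-closure digits denotes one ring-closing bond; the number of such bonds equals the number of independent rings.
Ring-closure bonds here: 1.

1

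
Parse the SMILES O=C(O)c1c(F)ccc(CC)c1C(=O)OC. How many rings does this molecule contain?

1

In SMILES, each pair of matching ring-closure digits denotes one ring-closing bond; the number of such bonds equals the number of independent rings.
Ring-closure bonds here: 1.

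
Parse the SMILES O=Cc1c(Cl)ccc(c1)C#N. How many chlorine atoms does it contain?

Scan the SMILES for Cl atoms (remember two-letter symbols like Cl and Br are single atoms).
Chlorine count: 1.

1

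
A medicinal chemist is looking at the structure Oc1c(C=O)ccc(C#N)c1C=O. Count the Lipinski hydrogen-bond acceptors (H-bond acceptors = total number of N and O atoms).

N atoms: 1; O atoms: 3.
Lipinski HBA = 1 + 3 = 4.

4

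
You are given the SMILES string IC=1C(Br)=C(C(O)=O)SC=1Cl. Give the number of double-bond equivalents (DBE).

Degree of unsaturation = (number of rings) + (number of π bonds).
Ring closures in the SMILES: 1.
π bonds: 3 double bonds (each 1 DoU) → 3 DoU from unsaturation.
Total DoU = 1 + 3 = 4.

4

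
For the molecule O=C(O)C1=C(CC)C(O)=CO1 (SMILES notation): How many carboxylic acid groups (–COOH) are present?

The carboxylic acid motif appears at heavy-atom position 2 in the SMILES.
Other groups present: 1 hydroxyl.
Carboxylic acid count: 1.

1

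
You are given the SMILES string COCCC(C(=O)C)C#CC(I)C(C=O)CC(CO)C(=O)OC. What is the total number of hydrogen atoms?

23

Walk through each heavy atom and fill implicit hydrogens from standard valence (C 4, N 3, O 2, S 2, halogen 1):
  atom 1: C, bond orders sum to 1 (valence 4) → 3 H
  atom 2: O, bond orders sum to 2 (valence 2) → 0 H
  atom 3: C, bond orders sum to 2 (valence 4) → 2 H
  atom 4: C, bond orders sum to 2 (valence 4) → 2 H
  atom 5: C, bond orders sum to 3 (valence 4) → 1 H
  atom 6: C, bond orders sum to 4 (valence 4) → 0 H
  atom 7: O, bond orders sum to 2 (valence 2) → 0 H
  atom 8: C, bond orders sum to 1 (valence 4) → 3 H
  atom 9: C, bond orders sum to 4 (valence 4) → 0 H
  atom 10: C, bond orders sum to 4 (valence 4) → 0 H
  atom 11: C, bond orders sum to 3 (valence 4) → 1 H
  atom 12: I (halogen, monovalent) → 0 H
  atom 13: C, bond orders sum to 3 (valence 4) → 1 H
  atom 14: C, bond orders sum to 3 (valence 4) → 1 H
  atom 15: O, bond orders sum to 2 (valence 2) → 0 H
  atom 16: C, bond orders sum to 2 (valence 4) → 2 H
  atom 17: C, bond orders sum to 3 (valence 4) → 1 H
  atom 18: C, bond orders sum to 2 (valence 4) → 2 H
  atom 19: O, bond orders sum to 1 (valence 2) → 1 H
  atom 20: C, bond orders sum to 4 (valence 4) → 0 H
  atom 21: O, bond orders sum to 2 (valence 2) → 0 H
  atom 22: O, bond orders sum to 2 (valence 2) → 0 H
  atom 23: C, bond orders sum to 1 (valence 4) → 3 H
Total hydrogens: 23.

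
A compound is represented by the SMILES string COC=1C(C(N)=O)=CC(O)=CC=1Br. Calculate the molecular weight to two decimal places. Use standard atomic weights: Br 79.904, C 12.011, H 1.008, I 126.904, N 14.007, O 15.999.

246.06 g/mol

First, the molecular formula is C8H8BrNO3 (counting implicit H from valence).
  Br: 1 × 79.904 = 79.904
  C: 8 × 12.011 = 96.088
  H: 8 × 1.008 = 8.064
  N: 1 × 14.007 = 14.007
  O: 3 × 15.999 = 47.997
Sum: 1×79.904 + 8×12.011 + 8×1.008 + 1×14.007 + 3×15.999 = 246.060 → 246.06 g/mol.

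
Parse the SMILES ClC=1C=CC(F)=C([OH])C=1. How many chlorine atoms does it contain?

Scan the SMILES for Cl atoms (remember two-letter symbols like Cl and Br are single atoms).
Chlorine count: 1.

1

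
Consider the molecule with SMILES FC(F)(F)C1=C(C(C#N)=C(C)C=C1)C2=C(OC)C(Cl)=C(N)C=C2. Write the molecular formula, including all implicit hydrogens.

C16H12ClF3N2O

Walk through each heavy atom and fill implicit hydrogens from standard valence (C 4, N 3, O 2, S 2, halogen 1):
  atom 1: F (halogen, monovalent) → 0 H
  atom 2: C, bond orders sum to 4 (valence 4) → 0 H
  atom 3: F (halogen, monovalent) → 0 H
  atom 4: F (halogen, monovalent) → 0 H
  atom 5: C, bond orders sum to 4 (valence 4) → 0 H
  atom 6: C, bond orders sum to 4 (valence 4) → 0 H
  atom 7: C, bond orders sum to 4 (valence 4) → 0 H
  atom 8: C, bond orders sum to 4 (valence 4) → 0 H
  atom 9: N, bond orders sum to 3 (valence 3) → 0 H
  atom 10: C, bond orders sum to 4 (valence 4) → 0 H
  atom 11: C, bond orders sum to 1 (valence 4) → 3 H
  atom 12: C, bond orders sum to 3 (valence 4) → 1 H
  atom 13: C, bond orders sum to 3 (valence 4) → 1 H
  atom 14: C, bond orders sum to 4 (valence 4) → 0 H
  atom 15: C, bond orders sum to 4 (valence 4) → 0 H
  atom 16: O, bond orders sum to 2 (valence 2) → 0 H
  atom 17: C, bond orders sum to 1 (valence 4) → 3 H
  atom 18: C, bond orders sum to 4 (valence 4) → 0 H
  atom 19: Cl (halogen, monovalent) → 0 H
  atom 20: C, bond orders sum to 4 (valence 4) → 0 H
  atom 21: N, bond orders sum to 1 (valence 3) → 2 H
  atom 22: C, bond orders sum to 3 (valence 4) → 1 H
  atom 23: C, bond orders sum to 3 (valence 4) → 1 H
Totals → C:16, H:12, Cl:1, F:3, N:2, O:1.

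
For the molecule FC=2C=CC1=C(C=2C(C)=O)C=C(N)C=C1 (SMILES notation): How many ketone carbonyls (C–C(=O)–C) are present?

The ketone motif appears at heavy-atom position 8 in the SMILES.
Other groups present: 1 primary amine.
Ketone count: 1.

1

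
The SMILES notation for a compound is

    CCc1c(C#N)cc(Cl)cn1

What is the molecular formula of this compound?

Walk through each heavy atom and fill implicit hydrogens from standard valence (C 4, N 3, O 2, S 2, halogen 1); for lowercase aromatic atoms, an aromatic c carries 1 H when it has two neighbours and 0 H with three, and aromatic n carries 0 H:
  atom 1: C, bond orders sum to 1 (valence 4) → 3 H
  atom 2: C, bond orders sum to 2 (valence 4) → 2 H
  atom 3: aromatic c, 3 neighbours → 0 H
  atom 4: aromatic c, 3 neighbours → 0 H
  atom 5: C, bond orders sum to 4 (valence 4) → 0 H
  atom 6: N, bond orders sum to 3 (valence 3) → 0 H
  atom 7: aromatic c, 2 neighbours → 1 H
  atom 8: aromatic c, 3 neighbours → 0 H
  atom 9: Cl (halogen, monovalent) → 0 H
  atom 10: aromatic c, 2 neighbours → 1 H
  atom 11: aromatic n, 2 neighbours → 0 H
Totals → C:8, H:7, Cl:1, N:2.
In Hill order: C8H7ClN2.

C8H7ClN2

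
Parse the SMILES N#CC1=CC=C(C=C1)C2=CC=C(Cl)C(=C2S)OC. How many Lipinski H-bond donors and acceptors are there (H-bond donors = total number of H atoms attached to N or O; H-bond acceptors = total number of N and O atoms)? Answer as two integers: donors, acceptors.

0, 2

Donors: find every N or O and count the H atoms it carries.
  atom 1 (N): bond orders sum to 3 → 0 H
  atom 17 (O): bond orders sum to 2 → 0 H
Lipinski HBD = 0.
Acceptors: N atoms = 1, O atoms = 1 → HBA = 2.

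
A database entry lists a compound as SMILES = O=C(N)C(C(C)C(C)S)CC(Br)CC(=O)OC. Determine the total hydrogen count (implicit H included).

Walk through each heavy atom and fill implicit hydrogens from standard valence (C 4, N 3, O 2, S 2, halogen 1):
  atom 1: O, bond orders sum to 2 (valence 2) → 0 H
  atom 2: C, bond orders sum to 4 (valence 4) → 0 H
  atom 3: N, bond orders sum to 1 (valence 3) → 2 H
  atom 4: C, bond orders sum to 3 (valence 4) → 1 H
  atom 5: C, bond orders sum to 3 (valence 4) → 1 H
  atom 6: C, bond orders sum to 1 (valence 4) → 3 H
  atom 7: C, bond orders sum to 3 (valence 4) → 1 H
  atom 8: C, bond orders sum to 1 (valence 4) → 3 H
  atom 9: S, bond orders sum to 1 (valence 2) → 1 H
  atom 10: C, bond orders sum to 2 (valence 4) → 2 H
  atom 11: C, bond orders sum to 3 (valence 4) → 1 H
  atom 12: Br (halogen, monovalent) → 0 H
  atom 13: C, bond orders sum to 2 (valence 4) → 2 H
  atom 14: C, bond orders sum to 4 (valence 4) → 0 H
  atom 15: O, bond orders sum to 2 (valence 2) → 0 H
  atom 16: O, bond orders sum to 2 (valence 2) → 0 H
  atom 17: C, bond orders sum to 1 (valence 4) → 3 H
Total hydrogens: 20.

20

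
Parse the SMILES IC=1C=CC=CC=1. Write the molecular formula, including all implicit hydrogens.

C6H5I

Walk through each heavy atom and fill implicit hydrogens from standard valence (C 4, N 3, O 2, S 2, halogen 1):
  atom 1: I (halogen, monovalent) → 0 H
  atom 2: C, bond orders sum to 4 (valence 4) → 0 H
  atom 3: C, bond orders sum to 3 (valence 4) → 1 H
  atom 4: C, bond orders sum to 3 (valence 4) → 1 H
  atom 5: C, bond orders sum to 3 (valence 4) → 1 H
  atom 6: C, bond orders sum to 3 (valence 4) → 1 H
  atom 7: C, bond orders sum to 3 (valence 4) → 1 H
Totals → C:6, H:5, I:1.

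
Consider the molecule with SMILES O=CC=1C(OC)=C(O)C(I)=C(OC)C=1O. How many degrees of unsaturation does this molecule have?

5

Degree of unsaturation = (number of rings) + (number of π bonds).
Ring closures in the SMILES: 1.
π bonds: 4 double bonds (each 1 DoU) → 4 DoU from unsaturation.
Total DoU = 1 + 4 = 5.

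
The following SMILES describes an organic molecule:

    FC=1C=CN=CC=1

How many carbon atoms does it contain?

Count every carbon token in the SMILES (each C, including those in ring-closure positions and inside branches).
Carbon count: 5.

5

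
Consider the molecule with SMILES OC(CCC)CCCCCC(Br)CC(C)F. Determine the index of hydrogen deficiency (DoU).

0

Degree of unsaturation = (number of rings) + (number of π bonds).
Ring closures in the SMILES: 0.
π bonds: none → 0 DoU from unsaturation.
Total DoU = 0 + 0 = 0.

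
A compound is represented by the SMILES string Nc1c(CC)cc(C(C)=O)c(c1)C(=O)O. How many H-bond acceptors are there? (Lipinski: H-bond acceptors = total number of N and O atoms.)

N atoms: 1; O atoms: 3.
Lipinski HBA = 1 + 3 = 4.

4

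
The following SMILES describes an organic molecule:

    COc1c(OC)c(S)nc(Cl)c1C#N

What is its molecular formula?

C8H7ClN2O2S

Walk through each heavy atom and fill implicit hydrogens from standard valence (C 4, N 3, O 2, S 2, halogen 1); for lowercase aromatic atoms, an aromatic c carries 1 H when it has two neighbours and 0 H with three, and aromatic n carries 0 H:
  atom 1: C, bond orders sum to 1 (valence 4) → 3 H
  atom 2: O, bond orders sum to 2 (valence 2) → 0 H
  atom 3: aromatic c, 3 neighbours → 0 H
  atom 4: aromatic c, 3 neighbours → 0 H
  atom 5: O, bond orders sum to 2 (valence 2) → 0 H
  atom 6: C, bond orders sum to 1 (valence 4) → 3 H
  atom 7: aromatic c, 3 neighbours → 0 H
  atom 8: S, bond orders sum to 1 (valence 2) → 1 H
  atom 9: aromatic n, 2 neighbours → 0 H
  atom 10: aromatic c, 3 neighbours → 0 H
  atom 11: Cl (halogen, monovalent) → 0 H
  atom 12: aromatic c, 3 neighbours → 0 H
  atom 13: C, bond orders sum to 4 (valence 4) → 0 H
  atom 14: N, bond orders sum to 3 (valence 3) → 0 H
Totals → C:8, H:7, Cl:1, N:2, O:2, S:1.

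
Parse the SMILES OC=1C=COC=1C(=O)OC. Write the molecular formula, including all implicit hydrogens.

C6H6O4

Walk through each heavy atom and fill implicit hydrogens from standard valence (C 4, N 3, O 2, S 2, halogen 1):
  atom 1: O, bond orders sum to 1 (valence 2) → 1 H
  atom 2: C, bond orders sum to 4 (valence 4) → 0 H
  atom 3: C, bond orders sum to 3 (valence 4) → 1 H
  atom 4: C, bond orders sum to 3 (valence 4) → 1 H
  atom 5: O, bond orders sum to 2 (valence 2) → 0 H
  atom 6: C, bond orders sum to 4 (valence 4) → 0 H
  atom 7: C, bond orders sum to 4 (valence 4) → 0 H
  atom 8: O, bond orders sum to 2 (valence 2) → 0 H
  atom 9: O, bond orders sum to 2 (valence 2) → 0 H
  atom 10: C, bond orders sum to 1 (valence 4) → 3 H
Totals → C:6, H:6, O:4.
In Hill order: C6H6O4.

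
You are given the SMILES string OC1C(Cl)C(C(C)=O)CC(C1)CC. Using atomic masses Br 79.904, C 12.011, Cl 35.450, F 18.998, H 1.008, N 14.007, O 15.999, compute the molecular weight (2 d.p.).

204.69 g/mol

First, the molecular formula is C10H17ClO2 (counting implicit H from valence).
  C: 10 × 12.011 = 120.110
  Cl: 1 × 35.450 = 35.450
  H: 17 × 1.008 = 17.136
  O: 2 × 15.999 = 31.998
Sum: 10×12.011 + 1×35.450 + 17×1.008 + 2×15.999 = 204.694 → 204.69 g/mol.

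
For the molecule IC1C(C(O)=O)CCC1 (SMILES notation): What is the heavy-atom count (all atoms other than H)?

Every atom symbol written in the SMILES (organic subset) is one heavy atom; implicit H are not written.
Heavy atoms by element → C:6, I:1, O:2.
Total: 9.

9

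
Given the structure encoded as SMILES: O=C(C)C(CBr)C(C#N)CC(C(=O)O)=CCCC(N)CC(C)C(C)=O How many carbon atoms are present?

Count every carbon token in the SMILES (each C, including those in ring-closure positions and inside branches).
Carbon count: 18.

18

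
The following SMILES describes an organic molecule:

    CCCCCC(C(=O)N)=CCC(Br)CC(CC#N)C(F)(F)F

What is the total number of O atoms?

1

Scan the SMILES for O atoms (remember two-letter symbols like Cl and Br are single atoms).
Oxygen count: 1.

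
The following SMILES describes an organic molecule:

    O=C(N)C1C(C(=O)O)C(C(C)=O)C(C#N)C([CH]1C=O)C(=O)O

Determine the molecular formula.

C13H14N2O7

Walk through each heavy atom and fill implicit hydrogens from standard valence (C 4, N 3, O 2, S 2, halogen 1):
  atom 1: O, bond orders sum to 2 (valence 2) → 0 H
  atom 2: C, bond orders sum to 4 (valence 4) → 0 H
  atom 3: N, bond orders sum to 1 (valence 3) → 2 H
  atom 4: C, bond orders sum to 3 (valence 4) → 1 H
  atom 5: C, bond orders sum to 3 (valence 4) → 1 H
  atom 6: C, bond orders sum to 4 (valence 4) → 0 H
  atom 7: O, bond orders sum to 2 (valence 2) → 0 H
  atom 8: O, bond orders sum to 1 (valence 2) → 1 H
  atom 9: C, bond orders sum to 3 (valence 4) → 1 H
  atom 10: C, bond orders sum to 4 (valence 4) → 0 H
  atom 11: C, bond orders sum to 1 (valence 4) → 3 H
  atom 12: O, bond orders sum to 2 (valence 2) → 0 H
  atom 13: C, bond orders sum to 3 (valence 4) → 1 H
  atom 14: C, bond orders sum to 4 (valence 4) → 0 H
  atom 15: N, bond orders sum to 3 (valence 3) → 0 H
  atom 16: C, bond orders sum to 3 (valence 4) → 1 H
  atom 17: C with explicit H count 1
  atom 18: C, bond orders sum to 3 (valence 4) → 1 H
  atom 19: O, bond orders sum to 2 (valence 2) → 0 H
  atom 20: C, bond orders sum to 4 (valence 4) → 0 H
  atom 21: O, bond orders sum to 2 (valence 2) → 0 H
  atom 22: O, bond orders sum to 1 (valence 2) → 1 H
Totals → C:13, H:14, N:2, O:7.
In Hill order: C13H14N2O7.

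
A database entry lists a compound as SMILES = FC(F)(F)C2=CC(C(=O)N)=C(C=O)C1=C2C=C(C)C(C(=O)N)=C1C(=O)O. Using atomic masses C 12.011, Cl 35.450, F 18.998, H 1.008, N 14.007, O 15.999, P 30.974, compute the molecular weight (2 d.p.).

First, the molecular formula is C16H11F3N2O5 (counting implicit H from valence).
  C: 16 × 12.011 = 192.176
  F: 3 × 18.998 = 56.994
  H: 11 × 1.008 = 11.088
  N: 2 × 14.007 = 28.014
  O: 5 × 15.999 = 79.995
Sum: 16×12.011 + 3×18.998 + 11×1.008 + 2×14.007 + 5×15.999 = 368.267 → 368.27 g/mol.

368.27 g/mol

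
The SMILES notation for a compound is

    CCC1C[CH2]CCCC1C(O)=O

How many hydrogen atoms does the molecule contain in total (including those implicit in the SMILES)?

Walk through each heavy atom and fill implicit hydrogens from standard valence (C 4, N 3, O 2, S 2, halogen 1):
  atom 1: C, bond orders sum to 1 (valence 4) → 3 H
  atom 2: C, bond orders sum to 2 (valence 4) → 2 H
  atom 3: C, bond orders sum to 3 (valence 4) → 1 H
  atom 4: C, bond orders sum to 2 (valence 4) → 2 H
  atom 5: C with explicit H count 2
  atom 6: C, bond orders sum to 2 (valence 4) → 2 H
  atom 7: C, bond orders sum to 2 (valence 4) → 2 H
  atom 8: C, bond orders sum to 2 (valence 4) → 2 H
  atom 9: C, bond orders sum to 3 (valence 4) → 1 H
  atom 10: C, bond orders sum to 4 (valence 4) → 0 H
  atom 11: O, bond orders sum to 1 (valence 2) → 1 H
  atom 12: O, bond orders sum to 2 (valence 2) → 0 H
Total hydrogens: 18.

18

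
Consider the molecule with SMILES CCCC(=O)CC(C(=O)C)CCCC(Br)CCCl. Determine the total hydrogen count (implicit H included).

24

Walk through each heavy atom and fill implicit hydrogens from standard valence (C 4, N 3, O 2, S 2, halogen 1):
  atom 1: C, bond orders sum to 1 (valence 4) → 3 H
  atom 2: C, bond orders sum to 2 (valence 4) → 2 H
  atom 3: C, bond orders sum to 2 (valence 4) → 2 H
  atom 4: C, bond orders sum to 4 (valence 4) → 0 H
  atom 5: O, bond orders sum to 2 (valence 2) → 0 H
  atom 6: C, bond orders sum to 2 (valence 4) → 2 H
  atom 7: C, bond orders sum to 3 (valence 4) → 1 H
  atom 8: C, bond orders sum to 4 (valence 4) → 0 H
  atom 9: O, bond orders sum to 2 (valence 2) → 0 H
  atom 10: C, bond orders sum to 1 (valence 4) → 3 H
  atom 11: C, bond orders sum to 2 (valence 4) → 2 H
  atom 12: C, bond orders sum to 2 (valence 4) → 2 H
  atom 13: C, bond orders sum to 2 (valence 4) → 2 H
  atom 14: C, bond orders sum to 3 (valence 4) → 1 H
  atom 15: Br (halogen, monovalent) → 0 H
  atom 16: C, bond orders sum to 2 (valence 4) → 2 H
  atom 17: C, bond orders sum to 2 (valence 4) → 2 H
  atom 18: Cl (halogen, monovalent) → 0 H
Total hydrogens: 24.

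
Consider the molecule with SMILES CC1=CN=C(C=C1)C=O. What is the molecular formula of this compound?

Walk through each heavy atom and fill implicit hydrogens from standard valence (C 4, N 3, O 2, S 2, halogen 1):
  atom 1: C, bond orders sum to 1 (valence 4) → 3 H
  atom 2: C, bond orders sum to 4 (valence 4) → 0 H
  atom 3: C, bond orders sum to 3 (valence 4) → 1 H
  atom 4: N, bond orders sum to 3 (valence 3) → 0 H
  atom 5: C, bond orders sum to 4 (valence 4) → 0 H
  atom 6: C, bond orders sum to 3 (valence 4) → 1 H
  atom 7: C, bond orders sum to 3 (valence 4) → 1 H
  atom 8: C, bond orders sum to 3 (valence 4) → 1 H
  atom 9: O, bond orders sum to 2 (valence 2) → 0 H
Totals → C:7, H:7, N:1, O:1.
In Hill order: C7H7NO.

C7H7NO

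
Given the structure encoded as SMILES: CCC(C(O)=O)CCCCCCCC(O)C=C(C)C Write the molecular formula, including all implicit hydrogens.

C16H30O3

Walk through each heavy atom and fill implicit hydrogens from standard valence (C 4, N 3, O 2, S 2, halogen 1):
  atom 1: C, bond orders sum to 1 (valence 4) → 3 H
  atom 2: C, bond orders sum to 2 (valence 4) → 2 H
  atom 3: C, bond orders sum to 3 (valence 4) → 1 H
  atom 4: C, bond orders sum to 4 (valence 4) → 0 H
  atom 5: O, bond orders sum to 1 (valence 2) → 1 H
  atom 6: O, bond orders sum to 2 (valence 2) → 0 H
  atom 7: C, bond orders sum to 2 (valence 4) → 2 H
  atom 8: C, bond orders sum to 2 (valence 4) → 2 H
  atom 9: C, bond orders sum to 2 (valence 4) → 2 H
  atom 10: C, bond orders sum to 2 (valence 4) → 2 H
  atom 11: C, bond orders sum to 2 (valence 4) → 2 H
  atom 12: C, bond orders sum to 2 (valence 4) → 2 H
  atom 13: C, bond orders sum to 2 (valence 4) → 2 H
  atom 14: C, bond orders sum to 3 (valence 4) → 1 H
  atom 15: O, bond orders sum to 1 (valence 2) → 1 H
  atom 16: C, bond orders sum to 3 (valence 4) → 1 H
  atom 17: C, bond orders sum to 4 (valence 4) → 0 H
  atom 18: C, bond orders sum to 1 (valence 4) → 3 H
  atom 19: C, bond orders sum to 1 (valence 4) → 3 H
Totals → C:16, H:30, O:3.
In Hill order: C16H30O3.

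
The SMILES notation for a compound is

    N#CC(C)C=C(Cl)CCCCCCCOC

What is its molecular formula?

C13H22ClNO

Walk through each heavy atom and fill implicit hydrogens from standard valence (C 4, N 3, O 2, S 2, halogen 1):
  atom 1: N, bond orders sum to 3 (valence 3) → 0 H
  atom 2: C, bond orders sum to 4 (valence 4) → 0 H
  atom 3: C, bond orders sum to 3 (valence 4) → 1 H
  atom 4: C, bond orders sum to 1 (valence 4) → 3 H
  atom 5: C, bond orders sum to 3 (valence 4) → 1 H
  atom 6: C, bond orders sum to 4 (valence 4) → 0 H
  atom 7: Cl (halogen, monovalent) → 0 H
  atom 8: C, bond orders sum to 2 (valence 4) → 2 H
  atom 9: C, bond orders sum to 2 (valence 4) → 2 H
  atom 10: C, bond orders sum to 2 (valence 4) → 2 H
  atom 11: C, bond orders sum to 2 (valence 4) → 2 H
  atom 12: C, bond orders sum to 2 (valence 4) → 2 H
  atom 13: C, bond orders sum to 2 (valence 4) → 2 H
  atom 14: C, bond orders sum to 2 (valence 4) → 2 H
  atom 15: O, bond orders sum to 2 (valence 2) → 0 H
  atom 16: C, bond orders sum to 1 (valence 4) → 3 H
Totals → C:13, H:22, Cl:1, N:1, O:1.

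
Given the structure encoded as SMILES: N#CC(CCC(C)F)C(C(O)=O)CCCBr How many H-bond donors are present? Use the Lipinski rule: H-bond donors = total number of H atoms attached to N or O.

1

Donors: find every N or O and count the H atoms it carries.
  atom 1 (N): bond orders sum to 3 → 0 H
  atom 11 (O): bond orders sum to 1 → 1 H
  atom 12 (O): bond orders sum to 2 → 0 H
Lipinski HBD = 1.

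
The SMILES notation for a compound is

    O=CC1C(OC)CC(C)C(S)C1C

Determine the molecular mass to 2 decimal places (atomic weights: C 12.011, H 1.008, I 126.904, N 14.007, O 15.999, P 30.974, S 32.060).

First, the molecular formula is C10H18O2S (counting implicit H from valence).
  C: 10 × 12.011 = 120.110
  H: 18 × 1.008 = 18.144
  O: 2 × 15.999 = 31.998
  S: 1 × 32.060 = 32.060
Sum: 10×12.011 + 18×1.008 + 2×15.999 + 1×32.060 = 202.312 → 202.31 g/mol.

202.31 g/mol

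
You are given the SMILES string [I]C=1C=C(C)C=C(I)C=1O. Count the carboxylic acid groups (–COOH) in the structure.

0

Scan the SMILES for the carboxylic acid motif — none present.
Groups that are present: 1 hydroxyl.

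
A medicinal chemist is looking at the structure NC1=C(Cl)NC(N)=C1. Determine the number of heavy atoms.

8

Every atom symbol written in the SMILES (organic subset) is one heavy atom; implicit H are not written.
Heavy atoms by element → C:4, Cl:1, N:3.
Total: 8.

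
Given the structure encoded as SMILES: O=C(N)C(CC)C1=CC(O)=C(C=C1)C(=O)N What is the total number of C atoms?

11

Count every carbon token in the SMILES (each C, including those in ring-closure positions and inside branches).
Carbon count: 11.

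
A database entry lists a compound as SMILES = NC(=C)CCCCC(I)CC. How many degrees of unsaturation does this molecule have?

Molecular formula: C9H18IN.
DoU = (2C + 2 + N − H − X) / 2, where X is the halogen count and O/S are ignored.
    = (2·9 + 2 + 1 − 18 − 1) / 2 = 2 / 2 = 1.

1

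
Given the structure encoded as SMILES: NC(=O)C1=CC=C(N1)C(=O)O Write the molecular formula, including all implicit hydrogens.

Walk through each heavy atom and fill implicit hydrogens from standard valence (C 4, N 3, O 2, S 2, halogen 1):
  atom 1: N, bond orders sum to 1 (valence 3) → 2 H
  atom 2: C, bond orders sum to 4 (valence 4) → 0 H
  atom 3: O, bond orders sum to 2 (valence 2) → 0 H
  atom 4: C, bond orders sum to 4 (valence 4) → 0 H
  atom 5: C, bond orders sum to 3 (valence 4) → 1 H
  atom 6: C, bond orders sum to 3 (valence 4) → 1 H
  atom 7: C, bond orders sum to 4 (valence 4) → 0 H
  atom 8: N, bond orders sum to 2 (valence 3) → 1 H
  atom 9: C, bond orders sum to 4 (valence 4) → 0 H
  atom 10: O, bond orders sum to 2 (valence 2) → 0 H
  atom 11: O, bond orders sum to 1 (valence 2) → 1 H
Totals → C:6, H:6, N:2, O:3.

C6H6N2O3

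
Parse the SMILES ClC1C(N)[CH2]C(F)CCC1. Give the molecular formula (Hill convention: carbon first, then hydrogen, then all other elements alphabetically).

C7H13ClFN

Walk through each heavy atom and fill implicit hydrogens from standard valence (C 4, N 3, O 2, S 2, halogen 1):
  atom 1: Cl (halogen, monovalent) → 0 H
  atom 2: C, bond orders sum to 3 (valence 4) → 1 H
  atom 3: C, bond orders sum to 3 (valence 4) → 1 H
  atom 4: N, bond orders sum to 1 (valence 3) → 2 H
  atom 5: C with explicit H count 2
  atom 6: C, bond orders sum to 3 (valence 4) → 1 H
  atom 7: F (halogen, monovalent) → 0 H
  atom 8: C, bond orders sum to 2 (valence 4) → 2 H
  atom 9: C, bond orders sum to 2 (valence 4) → 2 H
  atom 10: C, bond orders sum to 2 (valence 4) → 2 H
Totals → C:7, H:13, Cl:1, F:1, N:1.
In Hill order: C7H13ClFN.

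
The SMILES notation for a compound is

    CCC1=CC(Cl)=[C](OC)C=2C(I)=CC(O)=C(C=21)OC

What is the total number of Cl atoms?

1

Scan the SMILES for Cl atoms (remember two-letter symbols like Cl and Br are single atoms).
Chlorine count: 1.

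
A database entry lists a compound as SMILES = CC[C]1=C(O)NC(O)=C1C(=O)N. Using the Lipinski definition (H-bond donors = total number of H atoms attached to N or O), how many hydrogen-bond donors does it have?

5

Donors: find every N or O and count the H atoms it carries.
  atom 5 (O): bond orders sum to 1 → 1 H
  atom 6 (N): bond orders sum to 2 → 1 H
  atom 8 (O): bond orders sum to 1 → 1 H
  atom 11 (O): bond orders sum to 2 → 0 H
  atom 12 (N): bond orders sum to 1 → 2 H
Lipinski HBD = 5.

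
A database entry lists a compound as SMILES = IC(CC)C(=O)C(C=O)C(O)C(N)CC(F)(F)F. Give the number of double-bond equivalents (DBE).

2

Molecular formula: C10H15F3INO3.
DoU = (2C + 2 + N − H − X) / 2, where X is the halogen count and O/S are ignored.
    = (2·10 + 2 + 1 − 15 − 4) / 2 = 4 / 2 = 2.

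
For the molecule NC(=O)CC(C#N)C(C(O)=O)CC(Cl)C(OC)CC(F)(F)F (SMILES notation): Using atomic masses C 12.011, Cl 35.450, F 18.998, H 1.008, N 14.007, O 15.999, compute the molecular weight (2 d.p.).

First, the molecular formula is C12H16ClF3N2O4 (counting implicit H from valence).
  C: 12 × 12.011 = 144.132
  Cl: 1 × 35.450 = 35.450
  F: 3 × 18.998 = 56.994
  H: 16 × 1.008 = 16.128
  N: 2 × 14.007 = 28.014
  O: 4 × 15.999 = 63.996
Sum: 12×12.011 + 1×35.450 + 3×18.998 + 16×1.008 + 2×14.007 + 4×15.999 = 344.714 → 344.71 g/mol.

344.71 g/mol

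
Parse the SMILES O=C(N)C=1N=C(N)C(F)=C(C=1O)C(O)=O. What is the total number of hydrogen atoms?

Walk through each heavy atom and fill implicit hydrogens from standard valence (C 4, N 3, O 2, S 2, halogen 1):
  atom 1: O, bond orders sum to 2 (valence 2) → 0 H
  atom 2: C, bond orders sum to 4 (valence 4) → 0 H
  atom 3: N, bond orders sum to 1 (valence 3) → 2 H
  atom 4: C, bond orders sum to 4 (valence 4) → 0 H
  atom 5: N, bond orders sum to 3 (valence 3) → 0 H
  atom 6: C, bond orders sum to 4 (valence 4) → 0 H
  atom 7: N, bond orders sum to 1 (valence 3) → 2 H
  atom 8: C, bond orders sum to 4 (valence 4) → 0 H
  atom 9: F (halogen, monovalent) → 0 H
  atom 10: C, bond orders sum to 4 (valence 4) → 0 H
  atom 11: C, bond orders sum to 4 (valence 4) → 0 H
  atom 12: O, bond orders sum to 1 (valence 2) → 1 H
  atom 13: C, bond orders sum to 4 (valence 4) → 0 H
  atom 14: O, bond orders sum to 1 (valence 2) → 1 H
  atom 15: O, bond orders sum to 2 (valence 2) → 0 H
Total hydrogens: 6.

6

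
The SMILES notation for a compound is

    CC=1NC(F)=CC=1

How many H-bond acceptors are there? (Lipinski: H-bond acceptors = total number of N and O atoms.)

N atoms: 1; O atoms: 0.
Lipinski HBA = 1 + 0 = 1.

1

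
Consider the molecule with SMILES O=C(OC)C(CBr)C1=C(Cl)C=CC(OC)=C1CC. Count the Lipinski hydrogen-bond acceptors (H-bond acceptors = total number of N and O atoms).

N atoms: 0; O atoms: 3.
Lipinski HBA = 0 + 3 = 3.

3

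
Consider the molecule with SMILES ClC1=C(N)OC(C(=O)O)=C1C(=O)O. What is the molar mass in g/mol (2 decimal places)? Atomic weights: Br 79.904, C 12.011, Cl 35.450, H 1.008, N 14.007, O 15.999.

First, the molecular formula is C6H4ClNO5 (counting implicit H from valence).
  C: 6 × 12.011 = 72.066
  Cl: 1 × 35.450 = 35.450
  H: 4 × 1.008 = 4.032
  N: 1 × 14.007 = 14.007
  O: 5 × 15.999 = 79.995
Sum: 6×12.011 + 1×35.450 + 4×1.008 + 1×14.007 + 5×15.999 = 205.550 → 205.55 g/mol.

205.55 g/mol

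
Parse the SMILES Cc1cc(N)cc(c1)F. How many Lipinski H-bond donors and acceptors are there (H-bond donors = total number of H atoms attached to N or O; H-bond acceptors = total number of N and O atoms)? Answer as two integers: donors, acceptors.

2, 1

Donors: find every N or O and count the H atoms it carries.
  atom 5 (N): bond orders sum to 1 → 2 H
Lipinski HBD = 2.
Acceptors: N atoms = 1, O atoms = 0 → HBA = 1.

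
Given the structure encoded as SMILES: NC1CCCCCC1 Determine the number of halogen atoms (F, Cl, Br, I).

0

Scan the SMILES for the halogen motif — none present.
Groups that are present: 1 primary amine.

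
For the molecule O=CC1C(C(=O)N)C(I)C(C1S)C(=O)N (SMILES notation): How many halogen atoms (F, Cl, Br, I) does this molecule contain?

Halogen atoms appear at heavy-atom position 9 (1×I).
Other groups present: 1 aldehyde, 2 amide, 1 thiol.
Halogen count: 1.

1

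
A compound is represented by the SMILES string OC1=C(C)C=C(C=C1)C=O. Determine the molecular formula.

Walk through each heavy atom and fill implicit hydrogens from standard valence (C 4, N 3, O 2, S 2, halogen 1):
  atom 1: O, bond orders sum to 1 (valence 2) → 1 H
  atom 2: C, bond orders sum to 4 (valence 4) → 0 H
  atom 3: C, bond orders sum to 4 (valence 4) → 0 H
  atom 4: C, bond orders sum to 1 (valence 4) → 3 H
  atom 5: C, bond orders sum to 3 (valence 4) → 1 H
  atom 6: C, bond orders sum to 4 (valence 4) → 0 H
  atom 7: C, bond orders sum to 3 (valence 4) → 1 H
  atom 8: C, bond orders sum to 3 (valence 4) → 1 H
  atom 9: C, bond orders sum to 3 (valence 4) → 1 H
  atom 10: O, bond orders sum to 2 (valence 2) → 0 H
Totals → C:8, H:8, O:2.
In Hill order: C8H8O2.

C8H8O2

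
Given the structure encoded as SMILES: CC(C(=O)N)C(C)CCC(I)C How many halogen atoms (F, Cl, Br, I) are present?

1

Halogen atoms appear at heavy-atom position 11 (1×I).
Other groups present: 1 amide.
Halogen count: 1.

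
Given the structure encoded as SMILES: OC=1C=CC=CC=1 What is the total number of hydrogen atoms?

6

Walk through each heavy atom and fill implicit hydrogens from standard valence (C 4, N 3, O 2, S 2, halogen 1):
  atom 1: O, bond orders sum to 1 (valence 2) → 1 H
  atom 2: C, bond orders sum to 4 (valence 4) → 0 H
  atom 3: C, bond orders sum to 3 (valence 4) → 1 H
  atom 4: C, bond orders sum to 3 (valence 4) → 1 H
  atom 5: C, bond orders sum to 3 (valence 4) → 1 H
  atom 6: C, bond orders sum to 3 (valence 4) → 1 H
  atom 7: C, bond orders sum to 3 (valence 4) → 1 H
Total hydrogens: 6.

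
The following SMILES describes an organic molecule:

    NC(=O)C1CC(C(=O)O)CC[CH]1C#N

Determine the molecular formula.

C9H12N2O3

Walk through each heavy atom and fill implicit hydrogens from standard valence (C 4, N 3, O 2, S 2, halogen 1):
  atom 1: N, bond orders sum to 1 (valence 3) → 2 H
  atom 2: C, bond orders sum to 4 (valence 4) → 0 H
  atom 3: O, bond orders sum to 2 (valence 2) → 0 H
  atom 4: C, bond orders sum to 3 (valence 4) → 1 H
  atom 5: C, bond orders sum to 2 (valence 4) → 2 H
  atom 6: C, bond orders sum to 3 (valence 4) → 1 H
  atom 7: C, bond orders sum to 4 (valence 4) → 0 H
  atom 8: O, bond orders sum to 2 (valence 2) → 0 H
  atom 9: O, bond orders sum to 1 (valence 2) → 1 H
  atom 10: C, bond orders sum to 2 (valence 4) → 2 H
  atom 11: C, bond orders sum to 2 (valence 4) → 2 H
  atom 12: C with explicit H count 1
  atom 13: C, bond orders sum to 4 (valence 4) → 0 H
  atom 14: N, bond orders sum to 3 (valence 3) → 0 H
Totals → C:9, H:12, N:2, O:3.
In Hill order: C9H12N2O3.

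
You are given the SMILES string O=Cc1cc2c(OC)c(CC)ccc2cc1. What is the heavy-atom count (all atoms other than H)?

Every atom symbol written in the SMILES (organic subset) is one heavy atom; implicit H are not written.
Heavy atoms by element → C:14, O:2.
Total: 16.

16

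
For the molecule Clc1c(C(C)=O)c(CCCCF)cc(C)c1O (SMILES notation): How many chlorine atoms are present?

Scan the SMILES for Cl atoms (remember two-letter symbols like Cl and Br are single atoms).
Chlorine count: 1.

1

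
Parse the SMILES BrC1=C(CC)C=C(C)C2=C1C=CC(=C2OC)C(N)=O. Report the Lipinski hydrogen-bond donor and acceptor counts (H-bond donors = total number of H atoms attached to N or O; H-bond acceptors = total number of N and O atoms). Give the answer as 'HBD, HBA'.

Donors: find every N or O and count the H atoms it carries.
  atom 15 (O): bond orders sum to 2 → 0 H
  atom 18 (N): bond orders sum to 1 → 2 H
  atom 19 (O): bond orders sum to 2 → 0 H
Lipinski HBD = 2.
Acceptors: N atoms = 1, O atoms = 2 → HBA = 3.

2, 3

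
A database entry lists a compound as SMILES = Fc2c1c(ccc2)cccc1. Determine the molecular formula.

C10H7F

Walk through each heavy atom and fill implicit hydrogens from standard valence (C 4, N 3, O 2, S 2, halogen 1); for lowercase aromatic atoms, an aromatic c carries 1 H when it has two neighbours and 0 H with three, and aromatic n carries 0 H:
  atom 1: F (halogen, monovalent) → 0 H
  atom 2: aromatic c, 3 neighbours → 0 H
  atom 3: aromatic c, 3 neighbours → 0 H
  atom 4: aromatic c, 3 neighbours → 0 H
  atom 5: aromatic c, 2 neighbours → 1 H
  atom 6: aromatic c, 2 neighbours → 1 H
  atom 7: aromatic c, 2 neighbours → 1 H
  atom 8: aromatic c, 2 neighbours → 1 H
  atom 9: aromatic c, 2 neighbours → 1 H
  atom 10: aromatic c, 2 neighbours → 1 H
  atom 11: aromatic c, 2 neighbours → 1 H
Totals → C:10, H:7, F:1.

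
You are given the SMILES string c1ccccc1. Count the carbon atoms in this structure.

6

Count every carbon token in the SMILES (each C, including those in ring-closure positions and inside branches).
Carbon count: 6.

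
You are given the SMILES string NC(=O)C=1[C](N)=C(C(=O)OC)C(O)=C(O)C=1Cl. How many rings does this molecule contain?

1

In SMILES, each pair of matching ring-closure digits denotes one ring-closing bond; the number of such bonds equals the number of independent rings.
Ring-closure bonds here: 1.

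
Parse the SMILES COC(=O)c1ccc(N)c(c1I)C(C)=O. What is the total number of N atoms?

Scan the SMILES for N atoms (remember two-letter symbols like Cl and Br are single atoms).
Nitrogen count: 1.

1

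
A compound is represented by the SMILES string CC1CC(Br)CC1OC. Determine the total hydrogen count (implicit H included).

13

Walk through each heavy atom and fill implicit hydrogens from standard valence (C 4, N 3, O 2, S 2, halogen 1):
  atom 1: C, bond orders sum to 1 (valence 4) → 3 H
  atom 2: C, bond orders sum to 3 (valence 4) → 1 H
  atom 3: C, bond orders sum to 2 (valence 4) → 2 H
  atom 4: C, bond orders sum to 3 (valence 4) → 1 H
  atom 5: Br (halogen, monovalent) → 0 H
  atom 6: C, bond orders sum to 2 (valence 4) → 2 H
  atom 7: C, bond orders sum to 3 (valence 4) → 1 H
  atom 8: O, bond orders sum to 2 (valence 2) → 0 H
  atom 9: C, bond orders sum to 1 (valence 4) → 3 H
Total hydrogens: 13.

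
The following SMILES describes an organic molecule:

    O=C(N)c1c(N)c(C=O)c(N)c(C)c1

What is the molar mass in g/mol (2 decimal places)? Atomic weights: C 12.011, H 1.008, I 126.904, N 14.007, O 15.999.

First, the molecular formula is C9H11N3O2 (counting implicit H from valence).
  C: 9 × 12.011 = 108.099
  H: 11 × 1.008 = 11.088
  N: 3 × 14.007 = 42.021
  O: 2 × 15.999 = 31.998
Sum: 9×12.011 + 11×1.008 + 3×14.007 + 2×15.999 = 193.206 → 193.21 g/mol.

193.21 g/mol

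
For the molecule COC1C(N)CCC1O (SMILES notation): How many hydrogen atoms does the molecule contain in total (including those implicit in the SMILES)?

13

Walk through each heavy atom and fill implicit hydrogens from standard valence (C 4, N 3, O 2, S 2, halogen 1):
  atom 1: C, bond orders sum to 1 (valence 4) → 3 H
  atom 2: O, bond orders sum to 2 (valence 2) → 0 H
  atom 3: C, bond orders sum to 3 (valence 4) → 1 H
  atom 4: C, bond orders sum to 3 (valence 4) → 1 H
  atom 5: N, bond orders sum to 1 (valence 3) → 2 H
  atom 6: C, bond orders sum to 2 (valence 4) → 2 H
  atom 7: C, bond orders sum to 2 (valence 4) → 2 H
  atom 8: C, bond orders sum to 3 (valence 4) → 1 H
  atom 9: O, bond orders sum to 1 (valence 2) → 1 H
Total hydrogens: 13.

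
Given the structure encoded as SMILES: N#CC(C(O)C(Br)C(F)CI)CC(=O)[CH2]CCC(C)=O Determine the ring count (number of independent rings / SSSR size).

0

In SMILES, each pair of matching ring-closure digits denotes one ring-closing bond; the number of such bonds equals the number of independent rings.
Ring-closure bonds here: 0.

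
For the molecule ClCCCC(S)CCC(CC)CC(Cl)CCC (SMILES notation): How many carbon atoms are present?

14

Count every carbon token in the SMILES (each C, including those in ring-closure positions and inside branches).
Carbon count: 14.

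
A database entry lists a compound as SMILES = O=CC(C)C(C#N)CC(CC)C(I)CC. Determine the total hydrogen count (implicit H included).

20

Walk through each heavy atom and fill implicit hydrogens from standard valence (C 4, N 3, O 2, S 2, halogen 1):
  atom 1: O, bond orders sum to 2 (valence 2) → 0 H
  atom 2: C, bond orders sum to 3 (valence 4) → 1 H
  atom 3: C, bond orders sum to 3 (valence 4) → 1 H
  atom 4: C, bond orders sum to 1 (valence 4) → 3 H
  atom 5: C, bond orders sum to 3 (valence 4) → 1 H
  atom 6: C, bond orders sum to 4 (valence 4) → 0 H
  atom 7: N, bond orders sum to 3 (valence 3) → 0 H
  atom 8: C, bond orders sum to 2 (valence 4) → 2 H
  atom 9: C, bond orders sum to 3 (valence 4) → 1 H
  atom 10: C, bond orders sum to 2 (valence 4) → 2 H
  atom 11: C, bond orders sum to 1 (valence 4) → 3 H
  atom 12: C, bond orders sum to 3 (valence 4) → 1 H
  atom 13: I (halogen, monovalent) → 0 H
  atom 14: C, bond orders sum to 2 (valence 4) → 2 H
  atom 15: C, bond orders sum to 1 (valence 4) → 3 H
Total hydrogens: 20.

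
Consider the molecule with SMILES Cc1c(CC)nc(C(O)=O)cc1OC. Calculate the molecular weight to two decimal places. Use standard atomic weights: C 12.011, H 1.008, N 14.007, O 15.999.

195.22 g/mol

First, the molecular formula is C10H13NO3 (counting implicit H from valence).
  C: 10 × 12.011 = 120.110
  H: 13 × 1.008 = 13.104
  N: 1 × 14.007 = 14.007
  O: 3 × 15.999 = 47.997
Sum: 10×12.011 + 13×1.008 + 1×14.007 + 3×15.999 = 195.218 → 195.22 g/mol.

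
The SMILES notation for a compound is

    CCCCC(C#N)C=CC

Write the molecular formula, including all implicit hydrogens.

C9H15N

Walk through each heavy atom and fill implicit hydrogens from standard valence (C 4, N 3, O 2, S 2, halogen 1):
  atom 1: C, bond orders sum to 1 (valence 4) → 3 H
  atom 2: C, bond orders sum to 2 (valence 4) → 2 H
  atom 3: C, bond orders sum to 2 (valence 4) → 2 H
  atom 4: C, bond orders sum to 2 (valence 4) → 2 H
  atom 5: C, bond orders sum to 3 (valence 4) → 1 H
  atom 6: C, bond orders sum to 4 (valence 4) → 0 H
  atom 7: N, bond orders sum to 3 (valence 3) → 0 H
  atom 8: C, bond orders sum to 3 (valence 4) → 1 H
  atom 9: C, bond orders sum to 3 (valence 4) → 1 H
  atom 10: C, bond orders sum to 1 (valence 4) → 3 H
Totals → C:9, H:15, N:1.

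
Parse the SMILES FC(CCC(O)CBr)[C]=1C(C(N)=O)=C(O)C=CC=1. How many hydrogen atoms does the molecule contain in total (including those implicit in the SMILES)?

Walk through each heavy atom and fill implicit hydrogens from standard valence (C 4, N 3, O 2, S 2, halogen 1):
  atom 1: F (halogen, monovalent) → 0 H
  atom 2: C, bond orders sum to 3 (valence 4) → 1 H
  atom 3: C, bond orders sum to 2 (valence 4) → 2 H
  atom 4: C, bond orders sum to 2 (valence 4) → 2 H
  atom 5: C, bond orders sum to 3 (valence 4) → 1 H
  atom 6: O, bond orders sum to 1 (valence 2) → 1 H
  atom 7: C, bond orders sum to 2 (valence 4) → 2 H
  atom 8: Br (halogen, monovalent) → 0 H
  atom 9: C with explicit H count 0
  atom 10: C, bond orders sum to 4 (valence 4) → 0 H
  atom 11: C, bond orders sum to 4 (valence 4) → 0 H
  atom 12: N, bond orders sum to 1 (valence 3) → 2 H
  atom 13: O, bond orders sum to 2 (valence 2) → 0 H
  atom 14: C, bond orders sum to 4 (valence 4) → 0 H
  atom 15: O, bond orders sum to 1 (valence 2) → 1 H
  atom 16: C, bond orders sum to 3 (valence 4) → 1 H
  atom 17: C, bond orders sum to 3 (valence 4) → 1 H
  atom 18: C, bond orders sum to 3 (valence 4) → 1 H
Total hydrogens: 15.

15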